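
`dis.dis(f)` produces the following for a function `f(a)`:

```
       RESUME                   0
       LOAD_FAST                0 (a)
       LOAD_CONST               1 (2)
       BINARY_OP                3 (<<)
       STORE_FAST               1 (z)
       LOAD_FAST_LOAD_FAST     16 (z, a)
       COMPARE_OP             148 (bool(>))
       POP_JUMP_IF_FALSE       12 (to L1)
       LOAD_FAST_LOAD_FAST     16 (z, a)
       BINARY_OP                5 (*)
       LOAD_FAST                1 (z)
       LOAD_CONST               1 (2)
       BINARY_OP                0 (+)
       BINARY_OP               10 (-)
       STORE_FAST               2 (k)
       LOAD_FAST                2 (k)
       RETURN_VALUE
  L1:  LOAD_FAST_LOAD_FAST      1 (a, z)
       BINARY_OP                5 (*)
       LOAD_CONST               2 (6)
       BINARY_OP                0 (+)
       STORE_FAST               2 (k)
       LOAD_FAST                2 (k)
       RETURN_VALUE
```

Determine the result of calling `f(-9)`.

330

LOAD_FAST a → push -9. Stack: [-9]
LOAD_CONST → push 2. Stack: [-9, 2]
BINARY_OP << → -9 << 2 = -36. Stack: [-36]
STORE_FAST z → z=-36. Stack: []
LOAD_FAST_LOAD_FAST z,a → push -36,-9. Stack: [-36, -9]
COMPARE_OP bool(>) → -36 vs -9 = False. Stack: [False]
POP_JUMP_IF_FALSE → pop False; jump. Stack: []
LOAD_FAST_LOAD_FAST a,z → push -9,-36. Stack: [-9, -36]
BINARY_OP * → -9 * -36 = 324. Stack: [324]
LOAD_CONST → push 6. Stack: [324, 6]
BINARY_OP + → 324 + 6 = 330. Stack: [330]
STORE_FAST k → k=330. Stack: []
LOAD_FAST k → push 330. Stack: [330]
RETURN_VALUE → return 330.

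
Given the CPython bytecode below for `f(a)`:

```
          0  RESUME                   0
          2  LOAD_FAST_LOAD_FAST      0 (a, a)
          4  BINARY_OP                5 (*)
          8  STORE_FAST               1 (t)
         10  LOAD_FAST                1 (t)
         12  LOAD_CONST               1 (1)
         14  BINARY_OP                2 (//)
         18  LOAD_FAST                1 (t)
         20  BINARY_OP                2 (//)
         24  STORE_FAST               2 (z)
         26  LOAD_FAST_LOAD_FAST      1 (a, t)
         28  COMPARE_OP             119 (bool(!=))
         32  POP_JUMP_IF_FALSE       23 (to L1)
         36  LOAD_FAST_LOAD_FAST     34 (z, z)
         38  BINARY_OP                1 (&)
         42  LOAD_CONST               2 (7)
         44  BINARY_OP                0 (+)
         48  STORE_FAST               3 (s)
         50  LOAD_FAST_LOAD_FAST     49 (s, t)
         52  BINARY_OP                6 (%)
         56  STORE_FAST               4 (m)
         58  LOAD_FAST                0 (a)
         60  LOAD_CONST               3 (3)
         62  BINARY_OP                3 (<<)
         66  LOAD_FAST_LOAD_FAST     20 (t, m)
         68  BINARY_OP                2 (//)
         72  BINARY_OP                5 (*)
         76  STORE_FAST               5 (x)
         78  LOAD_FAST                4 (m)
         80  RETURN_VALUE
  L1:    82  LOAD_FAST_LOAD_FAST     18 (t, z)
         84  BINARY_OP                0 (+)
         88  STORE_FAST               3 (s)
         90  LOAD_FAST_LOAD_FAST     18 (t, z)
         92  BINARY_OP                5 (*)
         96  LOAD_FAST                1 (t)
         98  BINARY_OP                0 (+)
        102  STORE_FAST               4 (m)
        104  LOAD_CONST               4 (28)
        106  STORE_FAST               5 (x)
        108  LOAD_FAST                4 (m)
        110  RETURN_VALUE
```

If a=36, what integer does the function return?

LOAD_FAST_LOAD_FAST a,a → push 36,36. Stack: [36, 36]
BINARY_OP * → 36 * 36 = 1296. Stack: [1296]
STORE_FAST t → t=1296. Stack: []
LOAD_FAST t → push 1296. Stack: [1296]
LOAD_CONST → push 1. Stack: [1296, 1]
BINARY_OP // → 1296 // 1 = 1296. Stack: [1296]
LOAD_FAST t → push 1296. Stack: [1296, 1296]
BINARY_OP // → 1296 // 1296 = 1. Stack: [1]
STORE_FAST z → z=1. Stack: []
LOAD_FAST_LOAD_FAST a,t → push 36,1296. Stack: [36, 1296]
COMPARE_OP bool(!=) → 36 vs 1296 = True. Stack: [True]
POP_JUMP_IF_FALSE → pop True; no jump. Stack: []
LOAD_FAST_LOAD_FAST z,z → push 1,1. Stack: [1, 1]
BINARY_OP & → 1 & 1 = 1. Stack: [1]
LOAD_CONST → push 7. Stack: [1, 7]
BINARY_OP + → 1 + 7 = 8. Stack: [8]
STORE_FAST s → s=8. Stack: []
LOAD_FAST_LOAD_FAST s,t → push 8,1296. Stack: [8, 1296]
BINARY_OP % → 8 % 1296 = 8. Stack: [8]
STORE_FAST m → m=8. Stack: []
LOAD_FAST a → push 36. Stack: [36]
LOAD_CONST → push 3. Stack: [36, 3]
BINARY_OP << → 36 << 3 = 288. Stack: [288]
LOAD_FAST_LOAD_FAST t,m → push 1296,8. Stack: [288, 1296, 8]
BINARY_OP // → 1296 // 8 = 162. Stack: [288, 162]
BINARY_OP * → 288 * 162 = 46656. Stack: [46656]
STORE_FAST x → x=46656. Stack: []
LOAD_FAST m → push 8. Stack: [8]
RETURN_VALUE → return 8.

8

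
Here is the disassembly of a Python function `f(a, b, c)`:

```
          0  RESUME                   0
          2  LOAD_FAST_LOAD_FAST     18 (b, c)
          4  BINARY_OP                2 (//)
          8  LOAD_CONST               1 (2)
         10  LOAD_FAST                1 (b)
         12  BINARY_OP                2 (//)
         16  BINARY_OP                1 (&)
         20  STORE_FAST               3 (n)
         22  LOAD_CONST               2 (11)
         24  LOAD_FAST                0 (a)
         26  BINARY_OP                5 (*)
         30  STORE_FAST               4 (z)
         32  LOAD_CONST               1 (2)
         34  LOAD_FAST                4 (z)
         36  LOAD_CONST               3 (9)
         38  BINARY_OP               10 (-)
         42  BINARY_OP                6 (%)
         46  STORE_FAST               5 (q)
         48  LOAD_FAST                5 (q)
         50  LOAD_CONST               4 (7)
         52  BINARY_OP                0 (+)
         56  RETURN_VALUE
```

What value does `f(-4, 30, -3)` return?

LOAD_FAST_LOAD_FAST b,c → push 30,-3. Stack: [30, -3]
BINARY_OP // → 30 // -3 = -10. Stack: [-10]
LOAD_CONST → push 2. Stack: [-10, 2]
LOAD_FAST b → push 30. Stack: [-10, 2, 30]
BINARY_OP // → 2 // 30 = 0. Stack: [-10, 0]
BINARY_OP & → -10 & 0 = 0. Stack: [0]
STORE_FAST n → n=0. Stack: []
LOAD_CONST → push 11. Stack: [11]
LOAD_FAST a → push -4. Stack: [11, -4]
BINARY_OP * → 11 * -4 = -44. Stack: [-44]
STORE_FAST z → z=-44. Stack: []
LOAD_CONST → push 2. Stack: [2]
LOAD_FAST z → push -44. Stack: [2, -44]
LOAD_CONST → push 9. Stack: [2, -44, 9]
BINARY_OP - → -44 - 9 = -53. Stack: [2, -53]
BINARY_OP % → 2 % -53 = -51. Stack: [-51]
STORE_FAST q → q=-51. Stack: []
LOAD_FAST q → push -51. Stack: [-51]
LOAD_CONST → push 7. Stack: [-51, 7]
BINARY_OP + → -51 + 7 = -44. Stack: [-44]
RETURN_VALUE → return -44.

-44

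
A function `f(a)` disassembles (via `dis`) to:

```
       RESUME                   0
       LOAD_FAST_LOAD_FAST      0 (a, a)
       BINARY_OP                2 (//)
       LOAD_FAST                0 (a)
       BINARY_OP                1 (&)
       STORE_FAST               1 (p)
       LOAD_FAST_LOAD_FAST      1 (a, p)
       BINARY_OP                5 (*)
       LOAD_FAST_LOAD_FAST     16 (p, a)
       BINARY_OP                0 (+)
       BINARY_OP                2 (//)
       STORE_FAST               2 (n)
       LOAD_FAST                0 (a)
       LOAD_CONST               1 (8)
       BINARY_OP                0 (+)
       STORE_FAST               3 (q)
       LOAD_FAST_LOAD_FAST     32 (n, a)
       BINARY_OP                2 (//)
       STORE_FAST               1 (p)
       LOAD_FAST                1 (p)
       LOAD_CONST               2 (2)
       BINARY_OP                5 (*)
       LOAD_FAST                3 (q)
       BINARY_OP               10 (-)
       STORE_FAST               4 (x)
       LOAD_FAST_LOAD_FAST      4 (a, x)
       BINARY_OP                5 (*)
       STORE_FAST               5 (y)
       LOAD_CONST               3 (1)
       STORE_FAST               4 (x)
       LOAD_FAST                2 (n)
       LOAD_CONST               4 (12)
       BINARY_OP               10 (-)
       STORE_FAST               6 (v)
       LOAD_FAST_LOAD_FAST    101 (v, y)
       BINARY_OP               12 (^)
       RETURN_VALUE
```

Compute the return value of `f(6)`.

LOAD_FAST_LOAD_FAST a,a → push 6,6. Stack: [6, 6]
BINARY_OP // → 6 // 6 = 1. Stack: [1]
LOAD_FAST a → push 6. Stack: [1, 6]
BINARY_OP & → 1 & 6 = 0. Stack: [0]
STORE_FAST p → p=0. Stack: []
LOAD_FAST_LOAD_FAST a,p → push 6,0. Stack: [6, 0]
BINARY_OP * → 6 * 0 = 0. Stack: [0]
LOAD_FAST_LOAD_FAST p,a → push 0,6. Stack: [0, 0, 6]
BINARY_OP + → 0 + 6 = 6. Stack: [0, 6]
BINARY_OP // → 0 // 6 = 0. Stack: [0]
STORE_FAST n → n=0. Stack: []
LOAD_FAST a → push 6. Stack: [6]
LOAD_CONST → push 8. Stack: [6, 8]
BINARY_OP + → 6 + 8 = 14. Stack: [14]
STORE_FAST q → q=14. Stack: []
LOAD_FAST_LOAD_FAST n,a → push 0,6. Stack: [0, 6]
BINARY_OP // → 0 // 6 = 0. Stack: [0]
STORE_FAST p → p=0. Stack: []
LOAD_FAST p → push 0. Stack: [0]
LOAD_CONST → push 2. Stack: [0, 2]
BINARY_OP * → 0 * 2 = 0. Stack: [0]
LOAD_FAST q → push 14. Stack: [0, 14]
BINARY_OP - → 0 - 14 = -14. Stack: [-14]
STORE_FAST x → x=-14. Stack: []
LOAD_FAST_LOAD_FAST a,x → push 6,-14. Stack: [6, -14]
BINARY_OP * → 6 * -14 = -84. Stack: [-84]
STORE_FAST y → y=-84. Stack: []
LOAD_CONST → push 1. Stack: [1]
STORE_FAST x → x=1. Stack: []
LOAD_FAST n → push 0. Stack: [0]
LOAD_CONST → push 12. Stack: [0, 12]
BINARY_OP - → 0 - 12 = -12. Stack: [-12]
STORE_FAST v → v=-12. Stack: []
LOAD_FAST_LOAD_FAST v,y → push -12,-84. Stack: [-12, -84]
BINARY_OP ^ → -12 ^ -84 = 88. Stack: [88]
RETURN_VALUE → return 88.

88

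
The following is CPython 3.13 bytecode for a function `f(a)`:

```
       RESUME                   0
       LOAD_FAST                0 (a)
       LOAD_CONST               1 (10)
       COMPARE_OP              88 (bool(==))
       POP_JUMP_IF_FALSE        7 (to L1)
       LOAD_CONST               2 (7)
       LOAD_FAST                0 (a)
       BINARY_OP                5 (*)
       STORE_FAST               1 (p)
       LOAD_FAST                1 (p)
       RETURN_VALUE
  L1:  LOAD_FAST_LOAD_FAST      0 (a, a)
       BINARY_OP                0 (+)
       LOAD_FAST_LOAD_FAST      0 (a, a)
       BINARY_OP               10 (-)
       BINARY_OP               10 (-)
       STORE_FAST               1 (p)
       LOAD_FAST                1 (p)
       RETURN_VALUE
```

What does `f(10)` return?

LOAD_FAST a → push 10. Stack: [10]
LOAD_CONST → push 10. Stack: [10, 10]
COMPARE_OP bool(==) → 10 vs 10 = True. Stack: [True]
POP_JUMP_IF_FALSE → pop True; no jump. Stack: []
LOAD_CONST → push 7. Stack: [7]
LOAD_FAST a → push 10. Stack: [7, 10]
BINARY_OP * → 7 * 10 = 70. Stack: [70]
STORE_FAST p → p=70. Stack: []
LOAD_FAST p → push 70. Stack: [70]
RETURN_VALUE → return 70.

70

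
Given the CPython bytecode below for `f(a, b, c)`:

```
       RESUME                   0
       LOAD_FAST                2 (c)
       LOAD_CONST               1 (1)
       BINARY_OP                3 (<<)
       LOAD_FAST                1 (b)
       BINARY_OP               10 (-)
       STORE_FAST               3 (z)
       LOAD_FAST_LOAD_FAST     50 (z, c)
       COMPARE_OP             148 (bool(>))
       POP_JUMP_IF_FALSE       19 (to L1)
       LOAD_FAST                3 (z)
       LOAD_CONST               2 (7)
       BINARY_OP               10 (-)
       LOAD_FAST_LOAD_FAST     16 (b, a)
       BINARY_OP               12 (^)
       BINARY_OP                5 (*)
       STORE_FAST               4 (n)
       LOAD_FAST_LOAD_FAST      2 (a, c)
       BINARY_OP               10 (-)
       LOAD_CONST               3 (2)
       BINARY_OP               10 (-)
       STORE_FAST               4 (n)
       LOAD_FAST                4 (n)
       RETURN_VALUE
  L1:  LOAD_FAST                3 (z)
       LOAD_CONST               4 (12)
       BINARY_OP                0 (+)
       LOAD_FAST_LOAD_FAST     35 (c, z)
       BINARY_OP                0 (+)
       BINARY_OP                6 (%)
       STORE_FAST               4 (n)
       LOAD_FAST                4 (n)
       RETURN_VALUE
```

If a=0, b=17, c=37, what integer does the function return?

-39

LOAD_FAST c → push 37. Stack: [37]
LOAD_CONST → push 1. Stack: [37, 1]
BINARY_OP << → 37 << 1 = 74. Stack: [74]
LOAD_FAST b → push 17. Stack: [74, 17]
BINARY_OP - → 74 - 17 = 57. Stack: [57]
STORE_FAST z → z=57. Stack: []
LOAD_FAST_LOAD_FAST z,c → push 57,37. Stack: [57, 37]
COMPARE_OP bool(>) → 57 vs 37 = True. Stack: [True]
POP_JUMP_IF_FALSE → pop True; no jump. Stack: []
LOAD_FAST z → push 57. Stack: [57]
LOAD_CONST → push 7. Stack: [57, 7]
BINARY_OP - → 57 - 7 = 50. Stack: [50]
LOAD_FAST_LOAD_FAST b,a → push 17,0. Stack: [50, 17, 0]
BINARY_OP ^ → 17 ^ 0 = 17. Stack: [50, 17]
BINARY_OP * → 50 * 17 = 850. Stack: [850]
STORE_FAST n → n=850. Stack: []
LOAD_FAST_LOAD_FAST a,c → push 0,37. Stack: [0, 37]
BINARY_OP - → 0 - 37 = -37. Stack: [-37]
LOAD_CONST → push 2. Stack: [-37, 2]
BINARY_OP - → -37 - 2 = -39. Stack: [-39]
STORE_FAST n → n=-39. Stack: []
LOAD_FAST n → push -39. Stack: [-39]
RETURN_VALUE → return -39.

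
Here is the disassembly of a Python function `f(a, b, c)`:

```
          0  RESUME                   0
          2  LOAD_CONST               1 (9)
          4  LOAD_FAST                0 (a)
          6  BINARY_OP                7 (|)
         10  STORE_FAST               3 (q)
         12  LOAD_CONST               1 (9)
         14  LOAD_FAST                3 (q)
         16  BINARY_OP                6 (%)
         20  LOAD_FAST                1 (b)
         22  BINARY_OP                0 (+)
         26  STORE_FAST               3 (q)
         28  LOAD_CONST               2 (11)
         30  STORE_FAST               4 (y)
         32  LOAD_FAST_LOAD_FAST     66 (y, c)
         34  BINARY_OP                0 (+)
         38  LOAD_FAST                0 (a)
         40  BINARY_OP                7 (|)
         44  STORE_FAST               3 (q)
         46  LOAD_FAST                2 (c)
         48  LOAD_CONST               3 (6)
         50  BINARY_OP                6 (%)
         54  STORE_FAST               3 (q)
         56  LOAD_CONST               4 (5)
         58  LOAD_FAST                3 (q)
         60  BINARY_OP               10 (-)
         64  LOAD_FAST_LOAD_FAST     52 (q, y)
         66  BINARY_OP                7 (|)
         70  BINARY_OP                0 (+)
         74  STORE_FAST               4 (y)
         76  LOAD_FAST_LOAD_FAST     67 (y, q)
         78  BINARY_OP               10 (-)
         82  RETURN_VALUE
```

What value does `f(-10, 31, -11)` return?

LOAD_CONST → push 9. Stack: [9]
LOAD_FAST a → push -10. Stack: [9, -10]
BINARY_OP | → 9 | -10 = -1. Stack: [-1]
STORE_FAST q → q=-1. Stack: []
LOAD_CONST → push 9. Stack: [9]
LOAD_FAST q → push -1. Stack: [9, -1]
BINARY_OP % → 9 % -1 = 0. Stack: [0]
LOAD_FAST b → push 31. Stack: [0, 31]
BINARY_OP + → 0 + 31 = 31. Stack: [31]
STORE_FAST q → q=31. Stack: []
LOAD_CONST → push 11. Stack: [11]
STORE_FAST y → y=11. Stack: []
LOAD_FAST_LOAD_FAST y,c → push 11,-11. Stack: [11, -11]
BINARY_OP + → 11 + -11 = 0. Stack: [0]
LOAD_FAST a → push -10. Stack: [0, -10]
BINARY_OP | → 0 | -10 = -10. Stack: [-10]
STORE_FAST q → q=-10. Stack: []
LOAD_FAST c → push -11. Stack: [-11]
LOAD_CONST → push 6. Stack: [-11, 6]
BINARY_OP % → -11 % 6 = 1. Stack: [1]
STORE_FAST q → q=1. Stack: []
LOAD_CONST → push 5. Stack: [5]
LOAD_FAST q → push 1. Stack: [5, 1]
BINARY_OP - → 5 - 1 = 4. Stack: [4]
LOAD_FAST_LOAD_FAST q,y → push 1,11. Stack: [4, 1, 11]
BINARY_OP | → 1 | 11 = 11. Stack: [4, 11]
BINARY_OP + → 4 + 11 = 15. Stack: [15]
STORE_FAST y → y=15. Stack: []
LOAD_FAST_LOAD_FAST y,q → push 15,1. Stack: [15, 1]
BINARY_OP - → 15 - 1 = 14. Stack: [14]
RETURN_VALUE → return 14.

14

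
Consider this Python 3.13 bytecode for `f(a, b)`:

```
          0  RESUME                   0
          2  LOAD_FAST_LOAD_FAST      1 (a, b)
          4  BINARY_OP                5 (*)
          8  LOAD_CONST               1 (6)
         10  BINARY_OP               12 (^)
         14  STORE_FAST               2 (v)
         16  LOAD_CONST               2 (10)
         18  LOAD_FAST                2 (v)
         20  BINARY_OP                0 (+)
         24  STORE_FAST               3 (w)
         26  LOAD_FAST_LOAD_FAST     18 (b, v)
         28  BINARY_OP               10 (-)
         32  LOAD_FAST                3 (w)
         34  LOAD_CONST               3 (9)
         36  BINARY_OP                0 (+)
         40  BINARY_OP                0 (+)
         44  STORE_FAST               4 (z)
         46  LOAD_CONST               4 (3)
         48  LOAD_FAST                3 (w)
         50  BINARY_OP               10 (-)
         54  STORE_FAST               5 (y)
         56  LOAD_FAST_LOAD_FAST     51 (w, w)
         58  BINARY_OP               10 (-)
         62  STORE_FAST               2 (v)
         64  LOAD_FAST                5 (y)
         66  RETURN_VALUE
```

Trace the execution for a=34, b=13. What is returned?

-451

LOAD_FAST_LOAD_FAST a,b → push 34,13. Stack: [34, 13]
BINARY_OP * → 34 * 13 = 442. Stack: [442]
LOAD_CONST → push 6. Stack: [442, 6]
BINARY_OP ^ → 442 ^ 6 = 444. Stack: [444]
STORE_FAST v → v=444. Stack: []
LOAD_CONST → push 10. Stack: [10]
LOAD_FAST v → push 444. Stack: [10, 444]
BINARY_OP + → 10 + 444 = 454. Stack: [454]
STORE_FAST w → w=454. Stack: []
LOAD_FAST_LOAD_FAST b,v → push 13,444. Stack: [13, 444]
BINARY_OP - → 13 - 444 = -431. Stack: [-431]
LOAD_FAST w → push 454. Stack: [-431, 454]
LOAD_CONST → push 9. Stack: [-431, 454, 9]
BINARY_OP + → 454 + 9 = 463. Stack: [-431, 463]
BINARY_OP + → -431 + 463 = 32. Stack: [32]
STORE_FAST z → z=32. Stack: []
LOAD_CONST → push 3. Stack: [3]
LOAD_FAST w → push 454. Stack: [3, 454]
BINARY_OP - → 3 - 454 = -451. Stack: [-451]
STORE_FAST y → y=-451. Stack: []
LOAD_FAST_LOAD_FAST w,w → push 454,454. Stack: [454, 454]
BINARY_OP - → 454 - 454 = 0. Stack: [0]
STORE_FAST v → v=0. Stack: []
LOAD_FAST y → push -451. Stack: [-451]
RETURN_VALUE → return -451.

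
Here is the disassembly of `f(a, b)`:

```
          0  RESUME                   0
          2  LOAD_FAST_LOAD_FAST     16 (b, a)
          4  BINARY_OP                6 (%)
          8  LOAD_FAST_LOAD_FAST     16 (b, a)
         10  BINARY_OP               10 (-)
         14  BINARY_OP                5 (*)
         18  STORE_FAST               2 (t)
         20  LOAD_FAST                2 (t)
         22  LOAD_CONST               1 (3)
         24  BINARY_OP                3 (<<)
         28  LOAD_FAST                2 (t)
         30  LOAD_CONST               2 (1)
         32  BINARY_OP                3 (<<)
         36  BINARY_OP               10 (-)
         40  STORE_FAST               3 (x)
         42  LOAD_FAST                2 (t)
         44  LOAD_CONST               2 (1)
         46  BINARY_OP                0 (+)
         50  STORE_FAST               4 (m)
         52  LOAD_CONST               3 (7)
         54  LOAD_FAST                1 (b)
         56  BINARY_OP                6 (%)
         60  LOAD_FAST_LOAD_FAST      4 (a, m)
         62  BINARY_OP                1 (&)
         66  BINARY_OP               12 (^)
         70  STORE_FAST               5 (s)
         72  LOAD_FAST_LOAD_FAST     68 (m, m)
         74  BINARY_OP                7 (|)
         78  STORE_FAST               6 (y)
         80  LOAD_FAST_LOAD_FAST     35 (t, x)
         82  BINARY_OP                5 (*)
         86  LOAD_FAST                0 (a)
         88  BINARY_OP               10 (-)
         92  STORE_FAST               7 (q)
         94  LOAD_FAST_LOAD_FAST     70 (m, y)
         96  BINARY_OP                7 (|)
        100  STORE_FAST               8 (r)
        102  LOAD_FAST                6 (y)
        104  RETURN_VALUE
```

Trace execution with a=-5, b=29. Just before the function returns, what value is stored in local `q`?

LOAD_FAST_LOAD_FAST b,a → push 29,-5. Stack: [29, -5]
BINARY_OP % → 29 % -5 = -1. Stack: [-1]
LOAD_FAST_LOAD_FAST b,a → push 29,-5. Stack: [-1, 29, -5]
BINARY_OP - → 29 - -5 = 34. Stack: [-1, 34]
BINARY_OP * → -1 * 34 = -34. Stack: [-34]
STORE_FAST t → t=-34. Stack: []
LOAD_FAST t → push -34. Stack: [-34]
LOAD_CONST → push 3. Stack: [-34, 3]
BINARY_OP << → -34 << 3 = -272. Stack: [-272]
LOAD_FAST t → push -34. Stack: [-272, -34]
LOAD_CONST → push 1. Stack: [-272, -34, 1]
BINARY_OP << → -34 << 1 = -68. Stack: [-272, -68]
BINARY_OP - → -272 - -68 = -204. Stack: [-204]
STORE_FAST x → x=-204. Stack: []
LOAD_FAST t → push -34. Stack: [-34]
LOAD_CONST → push 1. Stack: [-34, 1]
BINARY_OP + → -34 + 1 = -33. Stack: [-33]
STORE_FAST m → m=-33. Stack: []
LOAD_CONST → push 7. Stack: [7]
LOAD_FAST b → push 29. Stack: [7, 29]
BINARY_OP % → 7 % 29 = 7. Stack: [7]
LOAD_FAST_LOAD_FAST a,m → push -5,-33. Stack: [7, -5, -33]
BINARY_OP & → -5 & -33 = -37. Stack: [7, -37]
BINARY_OP ^ → 7 ^ -37 = -36. Stack: [-36]
STORE_FAST s → s=-36. Stack: []
LOAD_FAST_LOAD_FAST m,m → push -33,-33. Stack: [-33, -33]
BINARY_OP | → -33 | -33 = -33. Stack: [-33]
STORE_FAST y → y=-33. Stack: []
LOAD_FAST_LOAD_FAST t,x → push -34,-204. Stack: [-34, -204]
BINARY_OP * → -34 * -204 = 6936. Stack: [6936]
LOAD_FAST a → push -5. Stack: [6936, -5]
BINARY_OP - → 6936 - -5 = 6941. Stack: [6941]
STORE_FAST q → q=6941. Stack: []
LOAD_FAST_LOAD_FAST m,y → push -33,-33. Stack: [-33, -33]
BINARY_OP | → -33 | -33 = -33. Stack: [-33]
STORE_FAST r → r=-33. Stack: []
LOAD_FAST y → push -33. Stack: [-33]
RETURN_VALUE → return -33.

6941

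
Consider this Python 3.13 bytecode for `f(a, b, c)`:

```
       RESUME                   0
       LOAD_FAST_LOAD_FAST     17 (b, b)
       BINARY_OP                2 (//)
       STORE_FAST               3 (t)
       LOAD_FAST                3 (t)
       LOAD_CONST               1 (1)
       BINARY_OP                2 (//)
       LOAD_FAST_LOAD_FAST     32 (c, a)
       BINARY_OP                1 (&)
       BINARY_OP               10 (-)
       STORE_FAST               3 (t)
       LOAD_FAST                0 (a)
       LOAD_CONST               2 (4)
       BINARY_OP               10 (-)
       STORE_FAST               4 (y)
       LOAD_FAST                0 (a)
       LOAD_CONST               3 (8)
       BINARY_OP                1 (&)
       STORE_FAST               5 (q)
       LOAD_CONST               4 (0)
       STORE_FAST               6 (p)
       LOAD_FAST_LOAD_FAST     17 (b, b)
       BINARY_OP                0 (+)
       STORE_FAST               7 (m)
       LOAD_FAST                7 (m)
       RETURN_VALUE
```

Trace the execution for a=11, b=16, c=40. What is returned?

LOAD_FAST_LOAD_FAST b,b → push 16,16. Stack: [16, 16]
BINARY_OP // → 16 // 16 = 1. Stack: [1]
STORE_FAST t → t=1. Stack: []
LOAD_FAST t → push 1. Stack: [1]
LOAD_CONST → push 1. Stack: [1, 1]
BINARY_OP // → 1 // 1 = 1. Stack: [1]
LOAD_FAST_LOAD_FAST c,a → push 40,11. Stack: [1, 40, 11]
BINARY_OP & → 40 & 11 = 8. Stack: [1, 8]
BINARY_OP - → 1 - 8 = -7. Stack: [-7]
STORE_FAST t → t=-7. Stack: []
LOAD_FAST a → push 11. Stack: [11]
LOAD_CONST → push 4. Stack: [11, 4]
BINARY_OP - → 11 - 4 = 7. Stack: [7]
STORE_FAST y → y=7. Stack: []
LOAD_FAST a → push 11. Stack: [11]
LOAD_CONST → push 8. Stack: [11, 8]
BINARY_OP & → 11 & 8 = 8. Stack: [8]
STORE_FAST q → q=8. Stack: []
LOAD_CONST → push 0. Stack: [0]
STORE_FAST p → p=0. Stack: []
LOAD_FAST_LOAD_FAST b,b → push 16,16. Stack: [16, 16]
BINARY_OP + → 16 + 16 = 32. Stack: [32]
STORE_FAST m → m=32. Stack: []
LOAD_FAST m → push 32. Stack: [32]
RETURN_VALUE → return 32.

32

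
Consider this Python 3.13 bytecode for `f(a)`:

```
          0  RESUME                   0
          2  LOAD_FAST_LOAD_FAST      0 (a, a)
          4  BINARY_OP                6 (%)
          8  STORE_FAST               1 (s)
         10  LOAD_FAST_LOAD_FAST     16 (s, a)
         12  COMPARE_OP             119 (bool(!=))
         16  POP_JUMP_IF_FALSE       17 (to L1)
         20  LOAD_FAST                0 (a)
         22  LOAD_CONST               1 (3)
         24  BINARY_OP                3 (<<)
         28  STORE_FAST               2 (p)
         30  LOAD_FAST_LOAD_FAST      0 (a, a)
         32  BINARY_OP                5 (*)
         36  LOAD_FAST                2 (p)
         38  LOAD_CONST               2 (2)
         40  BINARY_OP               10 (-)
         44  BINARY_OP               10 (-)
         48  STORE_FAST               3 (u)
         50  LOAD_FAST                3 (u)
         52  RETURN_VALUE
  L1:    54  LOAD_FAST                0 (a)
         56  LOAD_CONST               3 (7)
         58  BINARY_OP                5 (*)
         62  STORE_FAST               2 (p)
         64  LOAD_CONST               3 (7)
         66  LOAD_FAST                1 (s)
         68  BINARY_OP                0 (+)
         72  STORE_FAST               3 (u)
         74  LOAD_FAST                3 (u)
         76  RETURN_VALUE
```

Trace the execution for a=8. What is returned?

LOAD_FAST_LOAD_FAST a,a → push 8,8. Stack: [8, 8]
BINARY_OP % → 8 % 8 = 0. Stack: [0]
STORE_FAST s → s=0. Stack: []
LOAD_FAST_LOAD_FAST s,a → push 0,8. Stack: [0, 8]
COMPARE_OP bool(!=) → 0 vs 8 = True. Stack: [True]
POP_JUMP_IF_FALSE → pop True; no jump. Stack: []
LOAD_FAST a → push 8. Stack: [8]
LOAD_CONST → push 3. Stack: [8, 3]
BINARY_OP << → 8 << 3 = 64. Stack: [64]
STORE_FAST p → p=64. Stack: []
LOAD_FAST_LOAD_FAST a,a → push 8,8. Stack: [8, 8]
BINARY_OP * → 8 * 8 = 64. Stack: [64]
LOAD_FAST p → push 64. Stack: [64, 64]
LOAD_CONST → push 2. Stack: [64, 64, 2]
BINARY_OP - → 64 - 2 = 62. Stack: [64, 62]
BINARY_OP - → 64 - 62 = 2. Stack: [2]
STORE_FAST u → u=2. Stack: []
LOAD_FAST u → push 2. Stack: [2]
RETURN_VALUE → return 2.

2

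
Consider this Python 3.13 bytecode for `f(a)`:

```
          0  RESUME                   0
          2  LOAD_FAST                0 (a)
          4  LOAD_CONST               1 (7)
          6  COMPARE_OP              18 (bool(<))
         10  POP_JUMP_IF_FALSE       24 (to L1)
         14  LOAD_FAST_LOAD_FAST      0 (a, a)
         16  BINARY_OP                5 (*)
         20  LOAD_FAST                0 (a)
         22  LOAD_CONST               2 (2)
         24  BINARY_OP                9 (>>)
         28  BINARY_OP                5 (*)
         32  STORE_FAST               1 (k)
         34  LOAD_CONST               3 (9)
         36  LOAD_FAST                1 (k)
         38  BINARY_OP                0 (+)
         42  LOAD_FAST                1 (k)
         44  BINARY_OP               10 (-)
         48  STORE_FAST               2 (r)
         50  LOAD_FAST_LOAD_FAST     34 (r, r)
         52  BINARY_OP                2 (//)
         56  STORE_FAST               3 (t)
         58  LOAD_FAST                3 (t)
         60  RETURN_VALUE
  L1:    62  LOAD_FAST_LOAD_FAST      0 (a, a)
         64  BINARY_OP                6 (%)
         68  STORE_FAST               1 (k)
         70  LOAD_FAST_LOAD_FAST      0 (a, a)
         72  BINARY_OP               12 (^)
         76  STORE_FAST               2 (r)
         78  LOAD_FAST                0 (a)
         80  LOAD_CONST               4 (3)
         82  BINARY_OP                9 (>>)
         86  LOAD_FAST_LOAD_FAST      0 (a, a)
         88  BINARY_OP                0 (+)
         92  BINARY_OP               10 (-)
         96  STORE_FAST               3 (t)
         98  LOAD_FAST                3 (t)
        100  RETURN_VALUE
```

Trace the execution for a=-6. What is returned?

LOAD_FAST a → push -6. Stack: [-6]
LOAD_CONST → push 7. Stack: [-6, 7]
COMPARE_OP bool(<) → -6 vs 7 = True. Stack: [True]
POP_JUMP_IF_FALSE → pop True; no jump. Stack: []
LOAD_FAST_LOAD_FAST a,a → push -6,-6. Stack: [-6, -6]
BINARY_OP * → -6 * -6 = 36. Stack: [36]
LOAD_FAST a → push -6. Stack: [36, -6]
LOAD_CONST → push 2. Stack: [36, -6, 2]
BINARY_OP >> → -6 >> 2 = -2. Stack: [36, -2]
BINARY_OP * → 36 * -2 = -72. Stack: [-72]
STORE_FAST k → k=-72. Stack: []
LOAD_CONST → push 9. Stack: [9]
LOAD_FAST k → push -72. Stack: [9, -72]
BINARY_OP + → 9 + -72 = -63. Stack: [-63]
LOAD_FAST k → push -72. Stack: [-63, -72]
BINARY_OP - → -63 - -72 = 9. Stack: [9]
STORE_FAST r → r=9. Stack: []
LOAD_FAST_LOAD_FAST r,r → push 9,9. Stack: [9, 9]
BINARY_OP // → 9 // 9 = 1. Stack: [1]
STORE_FAST t → t=1. Stack: []
LOAD_FAST t → push 1. Stack: [1]
RETURN_VALUE → return 1.

1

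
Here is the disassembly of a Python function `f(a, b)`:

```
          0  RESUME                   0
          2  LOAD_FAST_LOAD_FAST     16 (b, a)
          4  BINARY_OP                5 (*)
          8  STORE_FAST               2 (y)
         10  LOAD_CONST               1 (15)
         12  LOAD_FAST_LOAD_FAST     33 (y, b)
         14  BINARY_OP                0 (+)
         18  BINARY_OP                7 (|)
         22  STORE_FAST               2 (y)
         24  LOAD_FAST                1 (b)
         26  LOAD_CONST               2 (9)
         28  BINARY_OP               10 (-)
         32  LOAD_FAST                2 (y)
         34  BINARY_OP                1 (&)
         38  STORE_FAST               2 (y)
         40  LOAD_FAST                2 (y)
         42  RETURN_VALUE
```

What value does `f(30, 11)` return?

LOAD_FAST_LOAD_FAST b,a → push 11,30. Stack: [11, 30]
BINARY_OP * → 11 * 30 = 330. Stack: [330]
STORE_FAST y → y=330. Stack: []
LOAD_CONST → push 15. Stack: [15]
LOAD_FAST_LOAD_FAST y,b → push 330,11. Stack: [15, 330, 11]
BINARY_OP + → 330 + 11 = 341. Stack: [15, 341]
BINARY_OP | → 15 | 341 = 351. Stack: [351]
STORE_FAST y → y=351. Stack: []
LOAD_FAST b → push 11. Stack: [11]
LOAD_CONST → push 9. Stack: [11, 9]
BINARY_OP - → 11 - 9 = 2. Stack: [2]
LOAD_FAST y → push 351. Stack: [2, 351]
BINARY_OP & → 2 & 351 = 2. Stack: [2]
STORE_FAST y → y=2. Stack: []
LOAD_FAST y → push 2. Stack: [2]
RETURN_VALUE → return 2.

2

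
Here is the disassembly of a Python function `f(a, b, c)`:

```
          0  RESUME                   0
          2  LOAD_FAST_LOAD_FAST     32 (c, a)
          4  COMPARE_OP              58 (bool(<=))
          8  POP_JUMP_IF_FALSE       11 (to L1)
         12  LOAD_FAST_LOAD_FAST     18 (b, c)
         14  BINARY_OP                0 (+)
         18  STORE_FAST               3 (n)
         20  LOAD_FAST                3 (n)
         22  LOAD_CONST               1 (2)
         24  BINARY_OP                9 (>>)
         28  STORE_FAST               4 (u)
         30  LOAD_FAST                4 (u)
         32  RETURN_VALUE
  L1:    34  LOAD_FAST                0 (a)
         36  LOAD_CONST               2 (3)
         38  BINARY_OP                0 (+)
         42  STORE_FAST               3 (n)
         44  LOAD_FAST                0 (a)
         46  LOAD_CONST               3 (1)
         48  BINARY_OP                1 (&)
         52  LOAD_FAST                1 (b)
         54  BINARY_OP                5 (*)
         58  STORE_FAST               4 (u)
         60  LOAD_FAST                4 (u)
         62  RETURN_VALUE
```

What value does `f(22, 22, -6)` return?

LOAD_FAST_LOAD_FAST c,a → push -6,22. Stack: [-6, 22]
COMPARE_OP bool(<=) → -6 vs 22 = True. Stack: [True]
POP_JUMP_IF_FALSE → pop True; no jump. Stack: []
LOAD_FAST_LOAD_FAST b,c → push 22,-6. Stack: [22, -6]
BINARY_OP + → 22 + -6 = 16. Stack: [16]
STORE_FAST n → n=16. Stack: []
LOAD_FAST n → push 16. Stack: [16]
LOAD_CONST → push 2. Stack: [16, 2]
BINARY_OP >> → 16 >> 2 = 4. Stack: [4]
STORE_FAST u → u=4. Stack: []
LOAD_FAST u → push 4. Stack: [4]
RETURN_VALUE → return 4.

4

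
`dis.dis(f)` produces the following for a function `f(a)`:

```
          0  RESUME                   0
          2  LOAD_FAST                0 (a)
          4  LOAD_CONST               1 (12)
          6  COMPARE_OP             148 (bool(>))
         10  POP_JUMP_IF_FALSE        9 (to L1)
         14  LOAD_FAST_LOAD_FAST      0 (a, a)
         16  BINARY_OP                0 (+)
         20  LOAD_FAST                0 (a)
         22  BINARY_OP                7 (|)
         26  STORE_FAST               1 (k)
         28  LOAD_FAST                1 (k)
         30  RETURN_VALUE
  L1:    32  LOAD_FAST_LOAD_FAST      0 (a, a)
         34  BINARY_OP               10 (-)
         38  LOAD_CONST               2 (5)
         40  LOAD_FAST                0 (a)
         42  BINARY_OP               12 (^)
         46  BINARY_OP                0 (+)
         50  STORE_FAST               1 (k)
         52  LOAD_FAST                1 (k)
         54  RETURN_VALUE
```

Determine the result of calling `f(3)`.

LOAD_FAST a → push 3. Stack: [3]
LOAD_CONST → push 12. Stack: [3, 12]
COMPARE_OP bool(>) → 3 vs 12 = False. Stack: [False]
POP_JUMP_IF_FALSE → pop False; jump. Stack: []
LOAD_FAST_LOAD_FAST a,a → push 3,3. Stack: [3, 3]
BINARY_OP - → 3 - 3 = 0. Stack: [0]
LOAD_CONST → push 5. Stack: [0, 5]
LOAD_FAST a → push 3. Stack: [0, 5, 3]
BINARY_OP ^ → 5 ^ 3 = 6. Stack: [0, 6]
BINARY_OP + → 0 + 6 = 6. Stack: [6]
STORE_FAST k → k=6. Stack: []
LOAD_FAST k → push 6. Stack: [6]
RETURN_VALUE → return 6.

6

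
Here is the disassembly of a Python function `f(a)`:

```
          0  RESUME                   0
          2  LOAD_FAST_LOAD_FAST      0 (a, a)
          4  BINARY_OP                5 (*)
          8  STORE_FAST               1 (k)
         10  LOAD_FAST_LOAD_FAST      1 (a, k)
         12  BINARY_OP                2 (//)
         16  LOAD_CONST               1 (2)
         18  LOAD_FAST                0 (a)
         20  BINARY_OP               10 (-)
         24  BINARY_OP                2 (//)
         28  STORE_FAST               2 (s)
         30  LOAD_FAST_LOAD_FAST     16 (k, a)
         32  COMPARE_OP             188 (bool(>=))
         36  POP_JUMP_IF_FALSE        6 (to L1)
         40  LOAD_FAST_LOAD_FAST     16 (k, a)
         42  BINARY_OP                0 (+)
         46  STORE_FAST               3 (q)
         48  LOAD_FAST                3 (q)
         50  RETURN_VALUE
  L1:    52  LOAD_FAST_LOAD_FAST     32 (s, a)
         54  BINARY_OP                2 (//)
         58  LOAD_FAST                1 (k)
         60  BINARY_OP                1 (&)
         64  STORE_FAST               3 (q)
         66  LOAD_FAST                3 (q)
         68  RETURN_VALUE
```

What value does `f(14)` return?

LOAD_FAST_LOAD_FAST a,a → push 14,14. Stack: [14, 14]
BINARY_OP * → 14 * 14 = 196. Stack: [196]
STORE_FAST k → k=196. Stack: []
LOAD_FAST_LOAD_FAST a,k → push 14,196. Stack: [14, 196]
BINARY_OP // → 14 // 196 = 0. Stack: [0]
LOAD_CONST → push 2. Stack: [0, 2]
LOAD_FAST a → push 14. Stack: [0, 2, 14]
BINARY_OP - → 2 - 14 = -12. Stack: [0, -12]
BINARY_OP // → 0 // -12 = 0. Stack: [0]
STORE_FAST s → s=0. Stack: []
LOAD_FAST_LOAD_FAST k,a → push 196,14. Stack: [196, 14]
COMPARE_OP bool(>=) → 196 vs 14 = True. Stack: [True]
POP_JUMP_IF_FALSE → pop True; no jump. Stack: []
LOAD_FAST_LOAD_FAST k,a → push 196,14. Stack: [196, 14]
BINARY_OP + → 196 + 14 = 210. Stack: [210]
STORE_FAST q → q=210. Stack: []
LOAD_FAST q → push 210. Stack: [210]
RETURN_VALUE → return 210.

210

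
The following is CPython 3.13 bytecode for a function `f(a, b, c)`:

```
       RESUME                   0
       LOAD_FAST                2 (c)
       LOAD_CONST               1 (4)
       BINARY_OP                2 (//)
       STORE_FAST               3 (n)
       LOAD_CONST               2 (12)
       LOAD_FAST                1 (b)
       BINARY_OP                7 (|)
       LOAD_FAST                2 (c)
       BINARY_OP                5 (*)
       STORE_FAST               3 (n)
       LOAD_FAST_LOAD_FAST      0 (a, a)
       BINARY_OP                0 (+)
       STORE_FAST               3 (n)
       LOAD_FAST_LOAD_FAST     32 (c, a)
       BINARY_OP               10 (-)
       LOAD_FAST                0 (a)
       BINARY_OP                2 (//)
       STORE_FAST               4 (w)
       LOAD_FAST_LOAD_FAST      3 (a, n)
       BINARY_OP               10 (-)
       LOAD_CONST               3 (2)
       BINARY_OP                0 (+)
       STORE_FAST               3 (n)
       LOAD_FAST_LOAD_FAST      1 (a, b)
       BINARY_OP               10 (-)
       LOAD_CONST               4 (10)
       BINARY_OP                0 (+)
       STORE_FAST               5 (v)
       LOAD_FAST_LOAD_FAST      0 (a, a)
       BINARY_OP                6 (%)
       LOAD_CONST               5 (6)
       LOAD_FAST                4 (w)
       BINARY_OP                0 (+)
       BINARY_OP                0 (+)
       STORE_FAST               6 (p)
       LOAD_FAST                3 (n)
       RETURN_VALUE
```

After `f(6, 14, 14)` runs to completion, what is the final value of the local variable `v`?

2

LOAD_FAST c → push 14. Stack: [14]
LOAD_CONST → push 4. Stack: [14, 4]
BINARY_OP // → 14 // 4 = 3. Stack: [3]
STORE_FAST n → n=3. Stack: []
LOAD_CONST → push 12. Stack: [12]
LOAD_FAST b → push 14. Stack: [12, 14]
BINARY_OP | → 12 | 14 = 14. Stack: [14]
LOAD_FAST c → push 14. Stack: [14, 14]
BINARY_OP * → 14 * 14 = 196. Stack: [196]
STORE_FAST n → n=196. Stack: []
LOAD_FAST_LOAD_FAST a,a → push 6,6. Stack: [6, 6]
BINARY_OP + → 6 + 6 = 12. Stack: [12]
STORE_FAST n → n=12. Stack: []
LOAD_FAST_LOAD_FAST c,a → push 14,6. Stack: [14, 6]
BINARY_OP - → 14 - 6 = 8. Stack: [8]
LOAD_FAST a → push 6. Stack: [8, 6]
BINARY_OP // → 8 // 6 = 1. Stack: [1]
STORE_FAST w → w=1. Stack: []
LOAD_FAST_LOAD_FAST a,n → push 6,12. Stack: [6, 12]
BINARY_OP - → 6 - 12 = -6. Stack: [-6]
LOAD_CONST → push 2. Stack: [-6, 2]
BINARY_OP + → -6 + 2 = -4. Stack: [-4]
STORE_FAST n → n=-4. Stack: []
LOAD_FAST_LOAD_FAST a,b → push 6,14. Stack: [6, 14]
BINARY_OP - → 6 - 14 = -8. Stack: [-8]
LOAD_CONST → push 10. Stack: [-8, 10]
BINARY_OP + → -8 + 10 = 2. Stack: [2]
STORE_FAST v → v=2. Stack: []
LOAD_FAST_LOAD_FAST a,a → push 6,6. Stack: [6, 6]
BINARY_OP % → 6 % 6 = 0. Stack: [0]
LOAD_CONST → push 6. Stack: [0, 6]
LOAD_FAST w → push 1. Stack: [0, 6, 1]
BINARY_OP + → 6 + 1 = 7. Stack: [0, 7]
BINARY_OP + → 0 + 7 = 7. Stack: [7]
STORE_FAST p → p=7. Stack: []
LOAD_FAST n → push -4. Stack: [-4]
RETURN_VALUE → return -4.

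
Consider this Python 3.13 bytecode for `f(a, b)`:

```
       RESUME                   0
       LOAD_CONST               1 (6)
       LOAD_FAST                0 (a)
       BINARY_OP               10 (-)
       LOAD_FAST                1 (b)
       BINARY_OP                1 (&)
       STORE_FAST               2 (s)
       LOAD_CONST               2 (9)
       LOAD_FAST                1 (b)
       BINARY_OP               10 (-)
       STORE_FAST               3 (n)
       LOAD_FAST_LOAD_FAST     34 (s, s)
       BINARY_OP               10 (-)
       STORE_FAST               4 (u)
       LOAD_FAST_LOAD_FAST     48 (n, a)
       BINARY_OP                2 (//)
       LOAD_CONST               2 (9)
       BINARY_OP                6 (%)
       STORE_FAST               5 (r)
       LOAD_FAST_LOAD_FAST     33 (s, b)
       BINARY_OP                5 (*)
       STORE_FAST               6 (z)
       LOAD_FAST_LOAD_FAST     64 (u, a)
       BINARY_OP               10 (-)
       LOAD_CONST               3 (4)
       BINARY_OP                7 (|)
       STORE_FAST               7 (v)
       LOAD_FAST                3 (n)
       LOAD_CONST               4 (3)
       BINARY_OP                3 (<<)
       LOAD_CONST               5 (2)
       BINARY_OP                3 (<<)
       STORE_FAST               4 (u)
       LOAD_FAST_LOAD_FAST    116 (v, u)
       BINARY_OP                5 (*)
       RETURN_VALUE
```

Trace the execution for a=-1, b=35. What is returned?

-4160

LOAD_CONST → push 6. Stack: [6]
LOAD_FAST a → push -1. Stack: [6, -1]
BINARY_OP - → 6 - -1 = 7. Stack: [7]
LOAD_FAST b → push 35. Stack: [7, 35]
BINARY_OP & → 7 & 35 = 3. Stack: [3]
STORE_FAST s → s=3. Stack: []
LOAD_CONST → push 9. Stack: [9]
LOAD_FAST b → push 35. Stack: [9, 35]
BINARY_OP - → 9 - 35 = -26. Stack: [-26]
STORE_FAST n → n=-26. Stack: []
LOAD_FAST_LOAD_FAST s,s → push 3,3. Stack: [3, 3]
BINARY_OP - → 3 - 3 = 0. Stack: [0]
STORE_FAST u → u=0. Stack: []
LOAD_FAST_LOAD_FAST n,a → push -26,-1. Stack: [-26, -1]
BINARY_OP // → -26 // -1 = 26. Stack: [26]
LOAD_CONST → push 9. Stack: [26, 9]
BINARY_OP % → 26 % 9 = 8. Stack: [8]
STORE_FAST r → r=8. Stack: []
LOAD_FAST_LOAD_FAST s,b → push 3,35. Stack: [3, 35]
BINARY_OP * → 3 * 35 = 105. Stack: [105]
STORE_FAST z → z=105. Stack: []
LOAD_FAST_LOAD_FAST u,a → push 0,-1. Stack: [0, -1]
BINARY_OP - → 0 - -1 = 1. Stack: [1]
LOAD_CONST → push 4. Stack: [1, 4]
BINARY_OP | → 1 | 4 = 5. Stack: [5]
STORE_FAST v → v=5. Stack: []
LOAD_FAST n → push -26. Stack: [-26]
LOAD_CONST → push 3. Stack: [-26, 3]
BINARY_OP << → -26 << 3 = -208. Stack: [-208]
LOAD_CONST → push 2. Stack: [-208, 2]
BINARY_OP << → -208 << 2 = -832. Stack: [-832]
STORE_FAST u → u=-832. Stack: []
LOAD_FAST_LOAD_FAST v,u → push 5,-832. Stack: [5, -832]
BINARY_OP * → 5 * -832 = -4160. Stack: [-4160]
RETURN_VALUE → return -4160.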